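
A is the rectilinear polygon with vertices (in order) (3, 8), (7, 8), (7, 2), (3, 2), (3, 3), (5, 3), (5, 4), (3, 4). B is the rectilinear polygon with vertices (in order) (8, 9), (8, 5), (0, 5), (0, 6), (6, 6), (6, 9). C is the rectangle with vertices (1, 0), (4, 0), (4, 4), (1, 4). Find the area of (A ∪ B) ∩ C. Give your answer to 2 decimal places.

|A ∪ B| = 30.
|(A ∪ B) ∩ C| = 1.00.

1.00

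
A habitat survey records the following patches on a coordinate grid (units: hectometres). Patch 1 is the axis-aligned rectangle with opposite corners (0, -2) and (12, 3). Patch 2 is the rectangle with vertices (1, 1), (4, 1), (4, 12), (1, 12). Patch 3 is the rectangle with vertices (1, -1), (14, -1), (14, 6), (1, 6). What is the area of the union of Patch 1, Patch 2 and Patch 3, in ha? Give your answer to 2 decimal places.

By inclusion–exclusion:
Individual areas: |Patch 1| = 60, |Patch 2| = 33, |Patch 3| = 91.
|Patch 1∩Patch 2|: x∈[1,4], y∈[1,3] → 3·2 = 6.
|Patch 1∩Patch 3|: x∈[1,12], y∈[-1,3] → 11·4 = 44.
|Patch 2∩Patch 3|: x∈[1,4], y∈[1,6] → 3·5 = 15.
|Patch 1∩Patch 2∩Patch 3| = 6.
|Patch 1 ∪ Patch 2 ∪ Patch 3| = 184 − 65 + 6 = 125.00.

125.00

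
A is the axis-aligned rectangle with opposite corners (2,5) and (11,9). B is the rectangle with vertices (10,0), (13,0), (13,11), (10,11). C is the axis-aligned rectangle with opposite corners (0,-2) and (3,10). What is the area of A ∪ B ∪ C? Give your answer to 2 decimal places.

97.00

By inclusion–exclusion:
Individual areas: |A| = 36, |B| = 33, |C| = 36.
|A∩B|: x∈[10,11], y∈[5,9] → 1·4 = 4.
|A∩C|: x∈[2,3], y∈[5,9] → 1·4 = 4.
|B∩C| = 0 (no overlap).
|A∩B∩C| = 0.
|A ∪ B ∪ C| = 105 − 8 + 0 = 97.00.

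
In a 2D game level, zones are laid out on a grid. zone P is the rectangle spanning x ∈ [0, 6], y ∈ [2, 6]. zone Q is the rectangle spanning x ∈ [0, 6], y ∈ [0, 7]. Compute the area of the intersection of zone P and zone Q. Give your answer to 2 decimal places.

24.00

|zone P∩zone Q|: x∈[0,6], y∈[2,6] → 6·4 = 24.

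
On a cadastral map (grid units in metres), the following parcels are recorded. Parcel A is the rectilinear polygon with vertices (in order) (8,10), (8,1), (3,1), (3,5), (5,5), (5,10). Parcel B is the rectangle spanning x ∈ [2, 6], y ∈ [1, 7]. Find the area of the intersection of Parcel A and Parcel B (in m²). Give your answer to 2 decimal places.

14.00

The intersection is the polygon with vertices (3,1), (3,5), (5,5), (5,7), (6,7), (6,1).
By the shoelace formula its area is 14.00.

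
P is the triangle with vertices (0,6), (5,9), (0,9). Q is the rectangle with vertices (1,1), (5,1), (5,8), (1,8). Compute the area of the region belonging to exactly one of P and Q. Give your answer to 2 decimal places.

|P| = 7.5, |Q| = 28, |P∩Q| = 1.6333.
|P △ Q| = |P| + |Q| − 2·|P∩Q| = 7.5 + 28 − 3.2667 = 32.23.

32.23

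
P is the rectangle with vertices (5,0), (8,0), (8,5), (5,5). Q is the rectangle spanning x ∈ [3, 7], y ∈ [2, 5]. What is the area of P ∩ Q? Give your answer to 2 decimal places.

|P∩Q|: x∈[5,7], y∈[2,5] → 2·3 = 6.

6.00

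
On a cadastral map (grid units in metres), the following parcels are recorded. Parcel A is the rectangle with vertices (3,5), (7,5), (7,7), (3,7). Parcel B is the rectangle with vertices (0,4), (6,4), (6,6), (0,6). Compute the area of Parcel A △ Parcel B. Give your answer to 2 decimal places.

|Parcel A∩Parcel B|: x∈[3,6], y∈[5,6] → 3·1 = 3.
|Parcel A △ Parcel B| = |Parcel A| + |Parcel B| − 2·|Parcel A∩Parcel B| = 8 + 12 − 6 = 14.00.

14.00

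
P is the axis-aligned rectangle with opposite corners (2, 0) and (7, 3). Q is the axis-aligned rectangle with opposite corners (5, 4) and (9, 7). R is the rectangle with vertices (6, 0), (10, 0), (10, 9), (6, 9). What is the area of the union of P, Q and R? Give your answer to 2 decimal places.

51.00

By inclusion–exclusion:
Individual areas: |P| = 15, |Q| = 12, |R| = 36.
|P∩Q| = 0 (no overlap).
|P∩R|: x∈[6,7], y∈[0,3] → 1·3 = 3.
|Q∩R|: x∈[6,9], y∈[4,7] → 3·3 = 9.
|P∩Q∩R| = 0.
|P ∪ Q ∪ R| = 63 − 12 + 0 = 51.00.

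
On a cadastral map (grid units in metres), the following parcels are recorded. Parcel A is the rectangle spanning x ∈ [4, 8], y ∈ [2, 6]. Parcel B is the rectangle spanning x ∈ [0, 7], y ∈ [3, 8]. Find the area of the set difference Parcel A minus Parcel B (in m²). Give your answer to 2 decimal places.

7.00

|Parcel A∩Parcel B|: x∈[4,7], y∈[3,6] → 3·3 = 9.
|Parcel A| = 16.
|Parcel A ∖ Parcel B| = |Parcel A| − |Parcel A∩Parcel B| = 16 − 9 = 7.00.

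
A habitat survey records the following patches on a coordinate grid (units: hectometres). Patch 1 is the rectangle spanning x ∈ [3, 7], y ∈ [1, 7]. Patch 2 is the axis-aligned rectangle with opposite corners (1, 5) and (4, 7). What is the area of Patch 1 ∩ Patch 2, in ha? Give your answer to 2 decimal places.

|Patch 1∩Patch 2|: x∈[3,4], y∈[5,7] → 1·2 = 2.

2.00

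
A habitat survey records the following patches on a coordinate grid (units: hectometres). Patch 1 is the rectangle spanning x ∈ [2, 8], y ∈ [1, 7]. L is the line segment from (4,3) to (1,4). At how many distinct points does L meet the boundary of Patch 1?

1

The segment meets the boundary at (2,3.667).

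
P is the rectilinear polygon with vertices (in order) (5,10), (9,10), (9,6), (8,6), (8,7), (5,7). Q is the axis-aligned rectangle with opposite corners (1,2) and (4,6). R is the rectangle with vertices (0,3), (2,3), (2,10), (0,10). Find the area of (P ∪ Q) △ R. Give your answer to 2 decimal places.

|P ∪ Q| = 25.
|(P ∪ Q) ∩ R| = 3.
|(P ∪ Q) △ R| = 25 + 14 − 6 = 33.00.

33.00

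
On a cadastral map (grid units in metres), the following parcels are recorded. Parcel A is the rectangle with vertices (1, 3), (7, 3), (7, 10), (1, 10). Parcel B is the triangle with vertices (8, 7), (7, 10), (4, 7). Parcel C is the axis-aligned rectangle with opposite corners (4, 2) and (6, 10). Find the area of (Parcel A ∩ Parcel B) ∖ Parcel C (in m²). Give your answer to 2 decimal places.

2.50

|Parcel A ∩ Parcel B| = 4.5.
|(Parcel A ∩ Parcel B) ∩ Parcel C| = 2.
|(Parcel A ∩ Parcel B) ∖ Parcel C| = 4.5 − 2 = 2.50.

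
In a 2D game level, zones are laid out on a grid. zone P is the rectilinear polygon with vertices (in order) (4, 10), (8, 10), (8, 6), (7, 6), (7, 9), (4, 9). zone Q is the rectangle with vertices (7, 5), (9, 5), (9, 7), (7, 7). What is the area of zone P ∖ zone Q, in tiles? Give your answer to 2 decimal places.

|zone P| = 7, |zone P∩zone Q| = 1.
|zone P ∖ zone Q| = |zone P| − |zone P∩zone Q| = 7 − 1 = 6.00.

6.00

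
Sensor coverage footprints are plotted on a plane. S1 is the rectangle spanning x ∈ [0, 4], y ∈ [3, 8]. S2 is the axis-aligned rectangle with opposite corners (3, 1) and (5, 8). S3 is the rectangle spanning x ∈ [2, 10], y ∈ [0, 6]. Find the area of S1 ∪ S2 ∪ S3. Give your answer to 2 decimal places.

64.00

By inclusion–exclusion:
Individual areas: |S1| = 20, |S2| = 14, |S3| = 48.
|S1∩S2|: x∈[3,4], y∈[3,8] → 1·5 = 5.
|S1∩S3|: x∈[2,4], y∈[3,6] → 2·3 = 6.
|S2∩S3|: x∈[3,5], y∈[1,6] → 2·5 = 10.
|S1∩S2∩S3| = 3.
|S1 ∪ S2 ∪ S3| = 82 − 21 + 3 = 64.00.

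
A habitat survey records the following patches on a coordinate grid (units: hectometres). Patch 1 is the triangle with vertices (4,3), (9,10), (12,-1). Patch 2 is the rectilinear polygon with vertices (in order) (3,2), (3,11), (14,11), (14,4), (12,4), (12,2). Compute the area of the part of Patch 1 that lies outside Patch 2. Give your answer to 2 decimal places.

7.77

|Patch 1| = 38, |Patch 1∩Patch 2| = 30.2273.
|Patch 1 ∖ Patch 2| = |Patch 1| − |Patch 1∩Patch 2| = 38 − 30.2273 = 7.77.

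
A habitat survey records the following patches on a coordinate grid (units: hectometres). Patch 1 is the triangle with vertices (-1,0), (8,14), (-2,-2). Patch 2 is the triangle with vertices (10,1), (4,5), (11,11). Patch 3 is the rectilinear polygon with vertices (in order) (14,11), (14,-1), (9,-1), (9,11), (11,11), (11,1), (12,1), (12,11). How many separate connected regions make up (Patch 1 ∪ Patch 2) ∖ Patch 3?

(Patch 1 ∪ Patch 2) ∖ Patch 3 splits into 2 disjoint pieces (area 2, area 19.0476).

2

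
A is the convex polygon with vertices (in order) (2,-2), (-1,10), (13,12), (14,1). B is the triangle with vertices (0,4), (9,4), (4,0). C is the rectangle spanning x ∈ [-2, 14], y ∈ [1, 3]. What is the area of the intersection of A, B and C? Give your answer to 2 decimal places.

The intersection is the polygon with vertices (5.25,1), (3,1), (1,3), (7.75,3).
By the shoelace formula its area is 9.00.

9.00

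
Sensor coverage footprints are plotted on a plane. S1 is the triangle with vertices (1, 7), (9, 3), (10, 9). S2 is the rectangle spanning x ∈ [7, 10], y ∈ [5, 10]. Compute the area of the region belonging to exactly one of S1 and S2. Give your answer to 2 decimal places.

|S1| = 26, |S2| = 15, |S1∩S2| = 9.6667.
|S1 △ S2| = |S1| + |S2| − 2·|S1∩S2| = 26 + 15 − 19.3333 = 21.67.

21.67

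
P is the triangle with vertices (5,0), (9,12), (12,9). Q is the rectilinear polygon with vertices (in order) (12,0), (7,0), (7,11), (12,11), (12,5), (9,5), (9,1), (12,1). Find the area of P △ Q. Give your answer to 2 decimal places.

27.19

|P| = 24, |Q| = 43, |P∩Q| = 19.9048.
|P △ Q| = |P| + |Q| − 2·|P∩Q| = 24 + 43 − 39.8095 = 27.19.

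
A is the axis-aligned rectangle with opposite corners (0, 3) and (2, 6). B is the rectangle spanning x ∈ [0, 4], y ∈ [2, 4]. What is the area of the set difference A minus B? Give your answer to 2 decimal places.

|A∩B|: x∈[0,2], y∈[3,4] → 2·1 = 2.
|A| = 6.
|A ∖ B| = |A| − |A∩B| = 6 − 2 = 4.00.

4.00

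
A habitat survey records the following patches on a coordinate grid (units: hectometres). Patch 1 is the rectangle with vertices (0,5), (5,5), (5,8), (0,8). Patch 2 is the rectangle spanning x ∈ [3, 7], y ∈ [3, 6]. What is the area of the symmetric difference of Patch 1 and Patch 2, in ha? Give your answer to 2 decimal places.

|Patch 1∩Patch 2|: x∈[3,5], y∈[5,6] → 2·1 = 2.
|Patch 1 △ Patch 2| = |Patch 1| + |Patch 2| − 2·|Patch 1∩Patch 2| = 15 + 12 − 4 = 23.00.

23.00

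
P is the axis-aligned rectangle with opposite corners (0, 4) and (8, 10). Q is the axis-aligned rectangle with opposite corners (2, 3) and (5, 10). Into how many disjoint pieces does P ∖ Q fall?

2

P ∖ Q splits into 2 disjoint pieces (area 18, area 12).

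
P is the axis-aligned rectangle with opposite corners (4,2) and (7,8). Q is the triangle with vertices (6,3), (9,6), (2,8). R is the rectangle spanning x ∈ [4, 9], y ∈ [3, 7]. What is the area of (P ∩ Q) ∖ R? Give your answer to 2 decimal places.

0.32

|P ∩ Q| = 9.
|(P ∩ Q) ∩ R| = 8.6786.
|(P ∩ Q) ∖ R| = 9 − 8.6786 = 0.32.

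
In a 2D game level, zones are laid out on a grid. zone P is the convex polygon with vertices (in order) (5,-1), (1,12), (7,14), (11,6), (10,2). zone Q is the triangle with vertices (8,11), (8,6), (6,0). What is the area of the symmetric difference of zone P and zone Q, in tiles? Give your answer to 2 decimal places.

|zone P| = 89.5, |zone Q| = 5, |zone P∩zone Q| = 5.
|zone P △ zone Q| = |zone P| + |zone Q| − 2·|zone P∩zone Q| = 89.5 + 5 − 10 = 84.50.

84.50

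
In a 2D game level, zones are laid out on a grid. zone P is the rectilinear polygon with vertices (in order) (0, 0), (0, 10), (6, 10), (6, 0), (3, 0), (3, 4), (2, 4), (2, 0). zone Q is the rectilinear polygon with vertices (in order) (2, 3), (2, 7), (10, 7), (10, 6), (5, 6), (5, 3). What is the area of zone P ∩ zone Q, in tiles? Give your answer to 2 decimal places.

12.00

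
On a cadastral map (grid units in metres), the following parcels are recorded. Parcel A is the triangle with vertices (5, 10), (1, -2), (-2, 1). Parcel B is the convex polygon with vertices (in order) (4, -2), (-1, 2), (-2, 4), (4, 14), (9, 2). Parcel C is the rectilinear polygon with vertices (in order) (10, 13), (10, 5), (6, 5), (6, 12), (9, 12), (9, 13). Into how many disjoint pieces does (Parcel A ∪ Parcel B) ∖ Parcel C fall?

(Parcel A ∪ Parcel B) ∖ Parcel C is a single connected region.

1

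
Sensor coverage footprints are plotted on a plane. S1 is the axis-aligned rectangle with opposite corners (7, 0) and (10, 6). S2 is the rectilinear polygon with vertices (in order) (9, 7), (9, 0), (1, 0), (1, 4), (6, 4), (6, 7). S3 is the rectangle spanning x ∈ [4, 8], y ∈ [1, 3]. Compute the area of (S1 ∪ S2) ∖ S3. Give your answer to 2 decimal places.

39.00

|S1 ∪ S2| = 47.
|(S1 ∪ S2) ∩ S3| = 8.
|(S1 ∪ S2) ∖ S3| = 47 − 8 = 39.00.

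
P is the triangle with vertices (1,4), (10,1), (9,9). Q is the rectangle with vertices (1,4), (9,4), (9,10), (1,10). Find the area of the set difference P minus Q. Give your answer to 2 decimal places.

14.50

|P| = 34.5, |P∩Q| = 20.
|P ∖ Q| = |P| − |P∩Q| = 34.5 − 20 = 14.50.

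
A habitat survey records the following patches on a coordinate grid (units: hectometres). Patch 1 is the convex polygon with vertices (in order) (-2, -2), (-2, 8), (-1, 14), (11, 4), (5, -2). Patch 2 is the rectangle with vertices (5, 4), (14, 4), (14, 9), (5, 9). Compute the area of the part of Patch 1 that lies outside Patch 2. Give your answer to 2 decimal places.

|Patch 1| = 127, |Patch 1∩Patch 2| = 15.
|Patch 1 ∖ Patch 2| = |Patch 1| − |Patch 1∩Patch 2| = 127 − 15 = 112.00.

112.00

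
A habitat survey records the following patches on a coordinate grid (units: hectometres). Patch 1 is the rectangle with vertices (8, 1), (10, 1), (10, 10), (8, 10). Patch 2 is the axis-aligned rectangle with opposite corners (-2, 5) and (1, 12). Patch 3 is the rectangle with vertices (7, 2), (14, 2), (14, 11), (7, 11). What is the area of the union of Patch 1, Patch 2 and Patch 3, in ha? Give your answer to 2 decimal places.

By inclusion–exclusion:
Individual areas: |Patch 1| = 18, |Patch 2| = 21, |Patch 3| = 63.
|Patch 1∩Patch 2| = 0 (no overlap).
|Patch 1∩Patch 3|: x∈[8,10], y∈[2,10] → 2·8 = 16.
|Patch 2∩Patch 3| = 0 (no overlap).
|Patch 1∩Patch 2∩Patch 3| = 0.
|Patch 1 ∪ Patch 2 ∪ Patch 3| = 102 − 16 + 0 = 86.00.

86.00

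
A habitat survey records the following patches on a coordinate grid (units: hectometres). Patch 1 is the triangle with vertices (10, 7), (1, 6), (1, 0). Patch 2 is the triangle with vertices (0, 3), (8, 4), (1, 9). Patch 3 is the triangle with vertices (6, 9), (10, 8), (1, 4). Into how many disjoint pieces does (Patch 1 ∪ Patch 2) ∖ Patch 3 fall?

(Patch 1 ∪ Patch 2) ∖ Patch 3 is a single connected region.

1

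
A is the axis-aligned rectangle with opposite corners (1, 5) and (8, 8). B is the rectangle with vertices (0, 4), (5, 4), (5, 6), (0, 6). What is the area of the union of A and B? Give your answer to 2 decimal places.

By inclusion–exclusion:
Individual areas: |A| = 21, |B| = 10.
|A∩B|: x∈[1,5], y∈[5,6] → 4·1 = 4.
|A ∪ B| = 31 − 4 = 27.00.

27.00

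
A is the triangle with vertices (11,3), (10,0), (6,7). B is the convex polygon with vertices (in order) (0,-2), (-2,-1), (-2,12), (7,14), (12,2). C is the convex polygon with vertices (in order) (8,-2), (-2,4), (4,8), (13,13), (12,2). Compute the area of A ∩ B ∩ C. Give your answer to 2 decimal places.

8.74

The intersection is the polygon with vertices (9.36,1.12), (6,7), (11,3), (10.5,1.5).
By the shoelace formula its area is 8.74.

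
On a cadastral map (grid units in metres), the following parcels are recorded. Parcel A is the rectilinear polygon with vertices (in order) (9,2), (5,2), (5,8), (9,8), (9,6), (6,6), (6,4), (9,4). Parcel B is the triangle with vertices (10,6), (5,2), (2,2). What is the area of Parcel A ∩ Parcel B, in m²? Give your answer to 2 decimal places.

The intersection is the polygon with vertices (5,3.5), (6,4), (7.5,4), (5,2).
By the shoelace formula its area is 2.25.

2.25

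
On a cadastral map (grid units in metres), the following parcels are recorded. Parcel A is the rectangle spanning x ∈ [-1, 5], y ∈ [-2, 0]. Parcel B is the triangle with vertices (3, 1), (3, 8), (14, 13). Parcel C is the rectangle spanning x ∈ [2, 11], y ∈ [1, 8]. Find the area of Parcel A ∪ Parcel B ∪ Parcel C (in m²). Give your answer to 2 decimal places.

91.04

By inclusion–exclusion:
Individual areas: |Parcel A| = 12, |Parcel B| = 38.5, |Parcel C| = 63.
|Parcel A∩Parcel B| = 0.
|Parcel A∩Parcel C| = 0 (no overlap).
|Parcel B∩Parcel C| = 22.4583.
|Parcel A∩Parcel B∩Parcel C| = 0.
|Parcel A ∪ Parcel B ∪ Parcel C| = 113.5 − 22.4583 + 0 = 91.04.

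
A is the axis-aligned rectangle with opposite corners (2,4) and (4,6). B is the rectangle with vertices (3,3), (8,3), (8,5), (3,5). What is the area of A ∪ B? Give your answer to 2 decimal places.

By inclusion–exclusion:
Individual areas: |A| = 4, |B| = 10.
|A∩B|: x∈[3,4], y∈[4,5] → 1·1 = 1.
|A ∪ B| = 14 − 1 = 13.00.

13.00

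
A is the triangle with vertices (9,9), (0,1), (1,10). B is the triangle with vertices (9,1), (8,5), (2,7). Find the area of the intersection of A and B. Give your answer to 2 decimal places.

The intersection is the polygon with vertices (4.418,4.927), (2,7), (5.455,5.848).
By the shoelace formula its area is 2.19.

2.19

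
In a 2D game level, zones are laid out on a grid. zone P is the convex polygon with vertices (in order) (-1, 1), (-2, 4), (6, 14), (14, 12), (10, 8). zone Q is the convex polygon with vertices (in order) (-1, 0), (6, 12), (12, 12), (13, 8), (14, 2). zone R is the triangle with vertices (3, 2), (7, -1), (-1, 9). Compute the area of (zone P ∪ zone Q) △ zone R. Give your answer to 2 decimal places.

145.32

|zone P ∪ zone Q| = 150.6361.
|(zone P ∪ zone Q) ∩ zone R| = 6.6574.
|(zone P ∪ zone Q) △ zone R| = 150.6361 + 8 − 13.3148 = 145.32.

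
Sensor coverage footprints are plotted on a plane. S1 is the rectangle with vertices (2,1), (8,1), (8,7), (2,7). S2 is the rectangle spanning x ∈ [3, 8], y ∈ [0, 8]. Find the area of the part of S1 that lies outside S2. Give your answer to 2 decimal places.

|S1∩S2|: x∈[3,8], y∈[1,7] → 5·6 = 30.
|S1| = 36.
|S1 ∖ S2| = |S1| − |S1∩S2| = 36 − 30 = 6.00.

6.00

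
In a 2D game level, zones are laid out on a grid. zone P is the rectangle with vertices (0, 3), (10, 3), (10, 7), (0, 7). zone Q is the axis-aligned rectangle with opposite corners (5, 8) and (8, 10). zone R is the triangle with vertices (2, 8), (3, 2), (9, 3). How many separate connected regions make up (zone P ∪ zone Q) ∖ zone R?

(zone P ∪ zone Q) ∖ zone R splits into 3 disjoint pieces (area 15.2, area 10, area 6).

3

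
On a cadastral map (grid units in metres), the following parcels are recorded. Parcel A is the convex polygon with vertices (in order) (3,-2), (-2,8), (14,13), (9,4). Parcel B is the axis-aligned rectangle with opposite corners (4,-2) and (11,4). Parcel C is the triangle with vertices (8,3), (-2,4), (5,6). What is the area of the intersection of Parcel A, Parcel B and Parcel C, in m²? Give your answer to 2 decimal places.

The intersection is the polygon with vertices (4,4), (7,4), (8,3), (4,3.4).
By the shoelace formula its area is 2.70.

2.70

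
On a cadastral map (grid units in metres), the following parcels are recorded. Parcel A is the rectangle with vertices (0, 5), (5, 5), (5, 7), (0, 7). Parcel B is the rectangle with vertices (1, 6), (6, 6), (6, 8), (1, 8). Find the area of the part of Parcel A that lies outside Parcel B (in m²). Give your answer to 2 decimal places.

|Parcel A∩Parcel B|: x∈[1,5], y∈[6,7] → 4·1 = 4.
|Parcel A| = 10.
|Parcel A ∖ Parcel B| = |Parcel A| − |Parcel A∩Parcel B| = 10 − 4 = 6.00.

6.00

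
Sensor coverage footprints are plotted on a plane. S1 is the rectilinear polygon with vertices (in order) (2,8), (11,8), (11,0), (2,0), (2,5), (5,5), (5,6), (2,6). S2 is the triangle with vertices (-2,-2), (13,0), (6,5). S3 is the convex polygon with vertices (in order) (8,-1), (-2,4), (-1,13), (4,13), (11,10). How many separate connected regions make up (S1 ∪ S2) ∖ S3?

2

(S1 ∪ S2) ∖ S3 splits into 2 disjoint pieces (area 16.0655, area 15.4211).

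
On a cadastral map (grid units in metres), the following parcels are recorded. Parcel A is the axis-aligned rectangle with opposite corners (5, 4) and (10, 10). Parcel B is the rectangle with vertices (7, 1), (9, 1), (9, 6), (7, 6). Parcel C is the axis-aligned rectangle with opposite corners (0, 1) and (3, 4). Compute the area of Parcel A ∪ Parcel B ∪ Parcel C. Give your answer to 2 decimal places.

By inclusion–exclusion:
Individual areas: |Parcel A| = 30, |Parcel B| = 10, |Parcel C| = 9.
|Parcel A∩Parcel B|: x∈[7,9], y∈[4,6] → 2·2 = 4.
|Parcel A∩Parcel C| = 0 (no overlap).
|Parcel B∩Parcel C| = 0 (no overlap).
|Parcel A∩Parcel B∩Parcel C| = 0.
|Parcel A ∪ Parcel B ∪ Parcel C| = 49 − 4 + 0 = 45.00.

45.00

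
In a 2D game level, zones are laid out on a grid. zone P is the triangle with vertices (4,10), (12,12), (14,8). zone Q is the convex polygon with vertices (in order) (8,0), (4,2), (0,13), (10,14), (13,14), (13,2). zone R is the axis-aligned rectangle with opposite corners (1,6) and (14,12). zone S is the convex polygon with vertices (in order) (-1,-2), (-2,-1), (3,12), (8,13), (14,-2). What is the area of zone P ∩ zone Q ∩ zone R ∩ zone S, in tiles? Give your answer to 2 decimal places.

6.01

The intersection is the polygon with vertices (4,10), (8.727,11.182), (9.652,8.87).
By the shoelace formula its area is 6.01.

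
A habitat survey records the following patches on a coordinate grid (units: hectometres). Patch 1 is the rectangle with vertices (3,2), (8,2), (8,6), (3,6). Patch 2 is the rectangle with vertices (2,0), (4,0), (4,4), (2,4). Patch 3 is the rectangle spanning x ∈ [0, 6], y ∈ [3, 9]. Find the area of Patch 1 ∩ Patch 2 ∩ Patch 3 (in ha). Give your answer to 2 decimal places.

The intersection is the polygon with vertices (3,4), (4,4), (4,3), (3,3).
By the shoelace formula its area is 1.00.

1.00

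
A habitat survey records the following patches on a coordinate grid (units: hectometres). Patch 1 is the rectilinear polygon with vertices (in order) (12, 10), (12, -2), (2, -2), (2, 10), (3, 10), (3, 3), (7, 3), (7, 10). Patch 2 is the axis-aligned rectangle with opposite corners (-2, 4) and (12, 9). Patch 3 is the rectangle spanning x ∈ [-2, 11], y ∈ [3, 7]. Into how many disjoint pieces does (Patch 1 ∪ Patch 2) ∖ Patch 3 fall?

1

(Patch 1 ∪ Patch 2) ∖ Patch 3 is a single connected region.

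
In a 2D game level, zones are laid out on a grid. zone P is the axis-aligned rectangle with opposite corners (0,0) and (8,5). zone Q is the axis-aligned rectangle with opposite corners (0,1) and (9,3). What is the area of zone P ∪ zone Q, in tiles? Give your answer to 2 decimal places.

42.00

By inclusion–exclusion:
Individual areas: |zone P| = 40, |zone Q| = 18.
|zone P∩zone Q|: x∈[0,8], y∈[1,3] → 8·2 = 16.
|zone P ∪ zone Q| = 58 − 16 = 42.00.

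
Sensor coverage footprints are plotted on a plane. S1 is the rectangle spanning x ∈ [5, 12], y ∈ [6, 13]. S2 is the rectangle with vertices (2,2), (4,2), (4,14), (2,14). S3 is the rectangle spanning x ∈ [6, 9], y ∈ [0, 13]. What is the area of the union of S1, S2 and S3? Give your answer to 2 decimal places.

91.00

By inclusion–exclusion:
Individual areas: |S1| = 49, |S2| = 24, |S3| = 39.
|S1∩S2| = 0 (no overlap).
|S1∩S3|: x∈[6,9], y∈[6,13] → 3·7 = 21.
|S2∩S3| = 0 (no overlap).
|S1∩S2∩S3| = 0.
|S1 ∪ S2 ∪ S3| = 112 − 21 + 0 = 91.00.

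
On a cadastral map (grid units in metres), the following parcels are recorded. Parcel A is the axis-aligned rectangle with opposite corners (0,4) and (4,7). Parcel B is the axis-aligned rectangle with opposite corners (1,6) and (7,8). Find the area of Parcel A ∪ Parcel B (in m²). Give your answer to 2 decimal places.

21.00

By inclusion–exclusion:
Individual areas: |Parcel A| = 12, |Parcel B| = 12.
|Parcel A∩Parcel B|: x∈[1,4], y∈[6,7] → 3·1 = 3.
|Parcel A ∪ Parcel B| = 24 − 3 = 21.00.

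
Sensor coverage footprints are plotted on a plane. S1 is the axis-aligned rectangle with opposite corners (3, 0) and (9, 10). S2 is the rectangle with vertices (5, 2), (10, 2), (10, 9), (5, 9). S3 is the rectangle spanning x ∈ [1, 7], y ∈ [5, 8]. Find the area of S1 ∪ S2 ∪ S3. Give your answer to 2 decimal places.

73.00

By inclusion–exclusion:
Individual areas: |S1| = 60, |S2| = 35, |S3| = 18.
|S1∩S2|: x∈[5,9], y∈[2,9] → 4·7 = 28.
|S1∩S3|: x∈[3,7], y∈[5,8] → 4·3 = 12.
|S2∩S3|: x∈[5,7], y∈[5,8] → 2·3 = 6.
|S1∩S2∩S3| = 6.
|S1 ∪ S2 ∪ S3| = 113 − 46 + 6 = 73.00.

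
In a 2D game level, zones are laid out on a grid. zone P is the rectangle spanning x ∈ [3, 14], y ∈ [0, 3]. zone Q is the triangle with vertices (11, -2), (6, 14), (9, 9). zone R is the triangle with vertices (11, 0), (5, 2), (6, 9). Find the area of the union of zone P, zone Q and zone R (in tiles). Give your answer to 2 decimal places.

By inclusion–exclusion:
Individual areas: |zone P| = 33, |zone Q| = 11.5, |zone R| = 22.
|zone P∩zone Q| = 1.3722.
|zone P∩zone R| = 9.4286.
|zone Q∩zone R| = 0.5775.
|zone P∩zone Q∩zone R| = 0.5775.
|zone P ∪ zone Q ∪ zone R| = 66.5 − 11.3782 + 0.5775 = 55.70.

55.70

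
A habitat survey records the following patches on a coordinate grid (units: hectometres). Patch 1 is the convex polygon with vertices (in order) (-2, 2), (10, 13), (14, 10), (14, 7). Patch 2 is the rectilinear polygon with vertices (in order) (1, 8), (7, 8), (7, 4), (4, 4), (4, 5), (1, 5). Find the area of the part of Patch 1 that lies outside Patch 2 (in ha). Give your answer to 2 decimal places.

49.78

|Patch 1| = 64, |Patch 1∩Patch 2| = 14.2165.
|Patch 1 ∖ Patch 2| = |Patch 1| − |Patch 1∩Patch 2| = 64 − 14.2165 = 49.78.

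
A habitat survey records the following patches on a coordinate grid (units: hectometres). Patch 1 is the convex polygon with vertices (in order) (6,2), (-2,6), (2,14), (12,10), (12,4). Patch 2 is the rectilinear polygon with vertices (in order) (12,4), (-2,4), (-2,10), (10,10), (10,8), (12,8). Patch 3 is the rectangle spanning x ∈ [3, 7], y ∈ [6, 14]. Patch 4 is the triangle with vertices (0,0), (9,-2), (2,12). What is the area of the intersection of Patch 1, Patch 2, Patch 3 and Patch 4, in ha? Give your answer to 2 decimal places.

The intersection is the polygon with vertices (3,6), (3,10), (5,6).
By the shoelace formula its area is 4.00.

4.00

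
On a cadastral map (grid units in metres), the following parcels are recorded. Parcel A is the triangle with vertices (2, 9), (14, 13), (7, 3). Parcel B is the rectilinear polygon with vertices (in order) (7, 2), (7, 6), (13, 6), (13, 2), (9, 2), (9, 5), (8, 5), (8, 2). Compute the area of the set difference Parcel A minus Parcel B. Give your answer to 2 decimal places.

42.96

|Parcel A| = 46, |Parcel A∩Parcel B| = 3.0357.
|Parcel A ∖ Parcel B| = |Parcel A| − |Parcel A∩Parcel B| = 46 − 3.0357 = 42.96.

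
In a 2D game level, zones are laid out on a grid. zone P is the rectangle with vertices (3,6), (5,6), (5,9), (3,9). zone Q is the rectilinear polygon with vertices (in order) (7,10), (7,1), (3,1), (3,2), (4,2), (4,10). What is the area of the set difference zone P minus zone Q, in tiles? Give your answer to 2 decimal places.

|zone P| = 6, |zone P∩zone Q| = 3.
|zone P ∖ zone Q| = |zone P| − |zone P∩zone Q| = 6 − 3 = 3.00.

3.00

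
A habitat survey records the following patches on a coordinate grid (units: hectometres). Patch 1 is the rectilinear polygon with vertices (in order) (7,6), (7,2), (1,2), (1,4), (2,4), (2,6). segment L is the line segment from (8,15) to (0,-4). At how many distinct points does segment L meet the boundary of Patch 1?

The segment meets the boundary at (2.526,2), (4.211,6).

2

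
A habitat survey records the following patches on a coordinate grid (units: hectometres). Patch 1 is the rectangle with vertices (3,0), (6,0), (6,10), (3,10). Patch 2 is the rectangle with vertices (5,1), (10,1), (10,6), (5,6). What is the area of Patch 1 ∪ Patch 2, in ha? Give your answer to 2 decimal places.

50.00

By inclusion–exclusion:
Individual areas: |Patch 1| = 30, |Patch 2| = 25.
|Patch 1∩Patch 2|: x∈[5,6], y∈[1,6] → 1·5 = 5.
|Patch 1 ∪ Patch 2| = 55 − 5 = 50.00.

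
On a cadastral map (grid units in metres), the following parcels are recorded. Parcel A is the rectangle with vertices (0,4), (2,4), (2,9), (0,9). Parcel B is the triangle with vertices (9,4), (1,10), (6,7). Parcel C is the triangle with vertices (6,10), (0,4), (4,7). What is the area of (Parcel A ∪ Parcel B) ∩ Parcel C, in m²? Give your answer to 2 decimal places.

0.72

|Parcel A ∪ Parcel B| = 13.
|(Parcel A ∪ Parcel B) ∩ Parcel C| = 0.72.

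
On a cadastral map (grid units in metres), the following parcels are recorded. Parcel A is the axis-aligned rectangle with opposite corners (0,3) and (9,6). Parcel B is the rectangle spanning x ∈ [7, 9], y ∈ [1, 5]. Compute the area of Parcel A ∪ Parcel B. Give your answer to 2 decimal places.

By inclusion–exclusion:
Individual areas: |Parcel A| = 27, |Parcel B| = 8.
|Parcel A∩Parcel B|: x∈[7,9], y∈[3,5] → 2·2 = 4.
|Parcel A ∪ Parcel B| = 35 − 4 = 31.00.

31.00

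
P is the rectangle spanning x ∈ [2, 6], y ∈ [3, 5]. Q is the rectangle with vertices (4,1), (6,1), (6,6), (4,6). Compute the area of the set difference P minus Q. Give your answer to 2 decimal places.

4.00

|P∩Q|: x∈[4,6], y∈[3,5] → 2·2 = 4.
|P| = 8.
|P ∖ Q| = |P| − |P∩Q| = 8 − 4 = 4.00.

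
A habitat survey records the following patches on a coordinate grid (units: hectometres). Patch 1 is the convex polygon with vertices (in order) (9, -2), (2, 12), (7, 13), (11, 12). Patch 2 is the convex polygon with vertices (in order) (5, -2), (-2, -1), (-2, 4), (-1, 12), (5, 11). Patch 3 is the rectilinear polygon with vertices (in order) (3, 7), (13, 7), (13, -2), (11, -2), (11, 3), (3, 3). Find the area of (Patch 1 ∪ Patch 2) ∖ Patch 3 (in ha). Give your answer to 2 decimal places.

122.43

|Patch 1 ∪ Patch 2| = 148.1818.
|(Patch 1 ∪ Patch 2) ∩ Patch 3| = 25.75.
|(Patch 1 ∪ Patch 2) ∖ Patch 3| = 148.1818 − 25.75 = 122.43.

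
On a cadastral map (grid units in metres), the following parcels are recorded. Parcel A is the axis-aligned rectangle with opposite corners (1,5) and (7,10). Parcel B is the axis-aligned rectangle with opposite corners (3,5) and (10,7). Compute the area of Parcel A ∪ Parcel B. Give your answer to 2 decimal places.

By inclusion–exclusion:
Individual areas: |Parcel A| = 30, |Parcel B| = 14.
|Parcel A∩Parcel B|: x∈[3,7], y∈[5,7] → 4·2 = 8.
|Parcel A ∪ Parcel B| = 44 − 8 = 36.00.

36.00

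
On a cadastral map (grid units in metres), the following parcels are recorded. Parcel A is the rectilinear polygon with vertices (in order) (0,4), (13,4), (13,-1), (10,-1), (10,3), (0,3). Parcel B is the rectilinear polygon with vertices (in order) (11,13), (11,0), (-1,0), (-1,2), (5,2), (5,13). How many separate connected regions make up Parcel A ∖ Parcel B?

Parcel A ∖ Parcel B splits into 2 disjoint pieces (area 5, area 11).

2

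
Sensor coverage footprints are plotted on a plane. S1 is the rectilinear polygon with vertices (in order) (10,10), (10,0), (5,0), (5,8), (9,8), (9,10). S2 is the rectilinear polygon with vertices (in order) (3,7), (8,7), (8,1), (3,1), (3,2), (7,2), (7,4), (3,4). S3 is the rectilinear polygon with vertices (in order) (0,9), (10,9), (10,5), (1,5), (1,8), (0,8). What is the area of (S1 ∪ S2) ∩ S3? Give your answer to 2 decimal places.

The region (S1 ∪ S2) ∩ S3 is the polygon with vertices (3,7), (5,7), (5,8), (9,8), (9,9), (10,9), (10,5), (3,5).
By the shoelace formula its area is 20.00.

20.00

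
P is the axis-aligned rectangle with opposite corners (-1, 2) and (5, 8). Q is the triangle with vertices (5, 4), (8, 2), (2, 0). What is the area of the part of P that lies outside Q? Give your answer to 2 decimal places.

34.50

|P| = 36, |P∩Q| = 1.5.
|P ∖ Q| = |P| − |P∩Q| = 36 − 1.5 = 34.50.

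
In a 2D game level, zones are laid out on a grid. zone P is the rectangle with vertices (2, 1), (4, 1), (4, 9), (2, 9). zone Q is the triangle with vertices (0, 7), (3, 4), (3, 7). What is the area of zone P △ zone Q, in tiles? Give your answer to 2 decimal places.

15.50

|zone P| = 16, |zone Q| = 4.5, |zone P∩zone Q| = 2.5.
|zone P △ zone Q| = |zone P| + |zone Q| − 2·|zone P∩zone Q| = 16 + 4.5 − 5 = 15.50.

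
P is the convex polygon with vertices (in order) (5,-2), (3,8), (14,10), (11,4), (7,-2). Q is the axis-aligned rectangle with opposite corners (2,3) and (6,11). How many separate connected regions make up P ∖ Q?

1

P ∖ Q is a single connected region.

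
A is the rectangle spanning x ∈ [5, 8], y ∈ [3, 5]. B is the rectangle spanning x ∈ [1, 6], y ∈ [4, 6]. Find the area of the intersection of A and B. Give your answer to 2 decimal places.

|A∩B|: x∈[5,6], y∈[4,5] → 1·1 = 1.

1.00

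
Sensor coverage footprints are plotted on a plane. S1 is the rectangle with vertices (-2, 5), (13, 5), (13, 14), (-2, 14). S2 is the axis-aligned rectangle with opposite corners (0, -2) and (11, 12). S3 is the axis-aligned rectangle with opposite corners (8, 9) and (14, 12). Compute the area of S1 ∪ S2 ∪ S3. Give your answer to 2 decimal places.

215.00

By inclusion–exclusion:
Individual areas: |S1| = 135, |S2| = 154, |S3| = 18.
|S1∩S2|: x∈[0,11], y∈[5,12] → 11·7 = 77.
|S1∩S3|: x∈[8,13], y∈[9,12] → 5·3 = 15.
|S2∩S3|: x∈[8,11], y∈[9,12] → 3·3 = 9.
|S1∩S2∩S3| = 9.
|S1 ∪ S2 ∪ S3| = 307 − 101 + 9 = 215.00.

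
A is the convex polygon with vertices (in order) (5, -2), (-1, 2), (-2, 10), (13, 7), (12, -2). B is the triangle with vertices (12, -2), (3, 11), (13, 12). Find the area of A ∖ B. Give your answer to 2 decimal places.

96.01

|A| = 133, |A∩B| = 36.9874.
|A ∖ B| = |A| − |A∩B| = 133 − 36.9874 = 96.01.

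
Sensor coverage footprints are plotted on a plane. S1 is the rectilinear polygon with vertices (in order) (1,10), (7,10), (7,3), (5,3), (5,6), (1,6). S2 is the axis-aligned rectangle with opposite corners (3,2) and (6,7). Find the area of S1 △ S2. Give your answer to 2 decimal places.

|S1| = 30, |S2| = 15, |S1∩S2| = 6.
|S1 △ S2| = |S1| + |S2| − 2·|S1∩S2| = 30 + 15 − 12 = 33.00.

33.00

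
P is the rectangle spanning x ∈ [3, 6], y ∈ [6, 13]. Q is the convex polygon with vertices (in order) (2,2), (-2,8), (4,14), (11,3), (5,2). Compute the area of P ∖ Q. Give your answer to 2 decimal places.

1.46

|P| = 21, |P∩Q| = 19.539.
|P ∖ Q| = |P| − |P∩Q| = 21 − 19.539 = 1.46.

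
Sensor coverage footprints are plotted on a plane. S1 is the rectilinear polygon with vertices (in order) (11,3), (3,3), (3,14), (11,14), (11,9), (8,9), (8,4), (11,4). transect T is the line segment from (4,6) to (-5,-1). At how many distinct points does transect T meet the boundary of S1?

The segment meets the boundary at (3,5.222).

1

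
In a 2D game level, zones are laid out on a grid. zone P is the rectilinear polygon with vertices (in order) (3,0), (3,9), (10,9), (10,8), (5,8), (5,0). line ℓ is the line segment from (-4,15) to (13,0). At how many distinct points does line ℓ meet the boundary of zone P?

The segment meets the boundary at (5,7.059), (3,8.824).

2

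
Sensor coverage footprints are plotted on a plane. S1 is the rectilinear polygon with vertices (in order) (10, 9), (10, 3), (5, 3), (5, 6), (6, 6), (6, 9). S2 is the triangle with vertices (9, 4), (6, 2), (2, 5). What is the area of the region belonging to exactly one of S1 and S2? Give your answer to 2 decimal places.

26.71

|S1| = 27, |S2| = 8.5, |S1∩S2| = 4.3929.
|S1 △ S2| = |S1| + |S2| − 2·|S1∩S2| = 27 + 8.5 − 8.7857 = 26.71.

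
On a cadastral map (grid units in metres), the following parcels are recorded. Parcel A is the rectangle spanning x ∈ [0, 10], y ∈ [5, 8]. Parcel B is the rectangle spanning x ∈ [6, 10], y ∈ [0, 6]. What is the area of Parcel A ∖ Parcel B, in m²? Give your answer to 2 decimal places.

26.00

|Parcel A∩Parcel B|: x∈[6,10], y∈[5,6] → 4·1 = 4.
|Parcel A| = 30.
|Parcel A ∖ Parcel B| = |Parcel A| − |Parcel A∩Parcel B| = 30 − 4 = 26.00.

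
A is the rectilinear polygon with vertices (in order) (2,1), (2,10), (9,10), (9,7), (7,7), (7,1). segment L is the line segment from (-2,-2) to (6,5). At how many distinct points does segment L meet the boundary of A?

The segment meets the boundary at (2,1.5).

1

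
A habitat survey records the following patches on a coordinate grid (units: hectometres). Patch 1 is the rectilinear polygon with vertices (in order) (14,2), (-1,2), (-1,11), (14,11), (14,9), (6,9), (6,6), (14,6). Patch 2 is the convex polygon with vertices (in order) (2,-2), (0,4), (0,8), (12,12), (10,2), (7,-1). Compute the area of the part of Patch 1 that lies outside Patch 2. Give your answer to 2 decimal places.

|Patch 1| = 111, |Patch 1∩Patch 2| = 68.6333.
|Patch 1 ∖ Patch 2| = |Patch 1| − |Patch 1∩Patch 2| = 111 − 68.6333 = 42.37.

42.37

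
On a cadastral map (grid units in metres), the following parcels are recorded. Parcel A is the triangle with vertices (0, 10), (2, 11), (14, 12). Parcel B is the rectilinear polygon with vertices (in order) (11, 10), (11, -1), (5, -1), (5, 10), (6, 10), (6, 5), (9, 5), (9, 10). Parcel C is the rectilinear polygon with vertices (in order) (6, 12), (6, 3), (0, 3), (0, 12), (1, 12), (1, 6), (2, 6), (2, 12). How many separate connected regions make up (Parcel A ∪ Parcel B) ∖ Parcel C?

3

(Parcel A ∪ Parcel B) ∖ Parcel C splits into 3 disjoint pieces (area 1.9048, area 0.5357, area 44).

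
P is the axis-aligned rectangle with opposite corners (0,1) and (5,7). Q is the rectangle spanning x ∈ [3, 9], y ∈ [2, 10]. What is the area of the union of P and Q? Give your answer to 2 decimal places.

By inclusion–exclusion:
Individual areas: |P| = 30, |Q| = 48.
|P∩Q|: x∈[3,5], y∈[2,7] → 2·5 = 10.
|P ∪ Q| = 78 − 10 = 68.00.

68.00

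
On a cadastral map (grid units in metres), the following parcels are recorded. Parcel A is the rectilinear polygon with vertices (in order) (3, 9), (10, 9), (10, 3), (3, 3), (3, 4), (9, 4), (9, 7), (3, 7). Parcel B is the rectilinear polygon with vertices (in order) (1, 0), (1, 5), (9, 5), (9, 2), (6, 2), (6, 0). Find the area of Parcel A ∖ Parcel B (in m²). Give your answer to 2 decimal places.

|Parcel A| = 24, |Parcel A∩Parcel B| = 6.
|Parcel A ∖ Parcel B| = |Parcel A| − |Parcel A∩Parcel B| = 24 − 6 = 18.00.

18.00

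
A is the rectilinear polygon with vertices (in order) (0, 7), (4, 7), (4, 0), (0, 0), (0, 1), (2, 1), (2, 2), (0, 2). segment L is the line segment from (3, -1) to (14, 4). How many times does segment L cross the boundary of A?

The segment lies entirely outside A and never meets its boundary.

0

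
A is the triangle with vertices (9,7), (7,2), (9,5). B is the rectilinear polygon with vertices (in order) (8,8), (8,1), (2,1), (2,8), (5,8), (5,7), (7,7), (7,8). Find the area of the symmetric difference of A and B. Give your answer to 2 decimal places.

41.00

|A| = 2, |B| = 40, |A∩B| = 0.5.
|A △ B| = |A| + |B| − 2·|A∩B| = 2 + 40 − 1 = 41.00.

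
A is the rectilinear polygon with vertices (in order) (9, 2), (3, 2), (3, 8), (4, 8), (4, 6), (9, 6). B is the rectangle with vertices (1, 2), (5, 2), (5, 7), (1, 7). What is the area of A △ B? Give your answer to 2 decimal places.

|A| = 26, |B| = 20, |A∩B| = 9.
|A △ B| = |A| + |B| − 2·|A∩B| = 26 + 20 − 18 = 28.00.

28.00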